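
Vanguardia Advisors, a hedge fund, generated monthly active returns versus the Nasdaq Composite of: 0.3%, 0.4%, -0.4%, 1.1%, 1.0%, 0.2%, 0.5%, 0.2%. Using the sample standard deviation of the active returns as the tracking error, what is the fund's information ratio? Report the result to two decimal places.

Mean return r̄ = 3.30 / 8 = 0.4125%
Sample std dev = √[1.5888 / 7] = 0.4764%
IR = r̄ / tracking error = 0.4125 / 0.4764 = 0.8659

0.87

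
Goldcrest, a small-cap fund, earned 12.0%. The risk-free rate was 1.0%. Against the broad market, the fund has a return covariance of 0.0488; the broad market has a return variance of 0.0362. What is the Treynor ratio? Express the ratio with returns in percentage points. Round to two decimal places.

8.16

β = Cov / Var = 0.0488 / 0.0362 = 1.3481
Treynor = (Rp − Rf) / β = (12.0% − 1.0%) / 1.3481 = 11.00 / 1.3481 = 8.1596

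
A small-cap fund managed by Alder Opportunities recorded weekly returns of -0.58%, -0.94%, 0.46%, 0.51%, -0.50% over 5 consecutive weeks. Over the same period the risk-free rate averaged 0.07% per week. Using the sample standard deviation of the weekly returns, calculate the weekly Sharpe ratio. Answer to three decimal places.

-0.427

μ = (-0.58 − 0.94 + 0.46 + 0.51 − 0.5) / 5 = -1.050 / 5 = -0.2100%
Σ(r − μ)² = (-0.58 − (-0.2100))² + (-0.94 − (-0.2100))² + … = 1.7212
sample σ = √(1.7212 / 4) = √0.4303 = 0.6560%
Sharpe = (μ − rf) / σ = (-0.2100 − 0.07) / 0.6560 = -0.2800 / 0.6560 = -0.4268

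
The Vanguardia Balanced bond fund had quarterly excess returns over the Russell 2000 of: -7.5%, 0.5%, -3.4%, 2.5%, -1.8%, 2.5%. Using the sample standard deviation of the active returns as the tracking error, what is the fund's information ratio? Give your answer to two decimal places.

μ = (-7.5 + 0.5 − 3.4 + 2.5 − 1.8 + 2.5) / 6 = -7.20 / 6 = -1.2000%
Σ(r − μ)² = 75.1600; sample σ = √(75.1600/5) = 3.8771%
IR = μ / tracking error = -1.2000 / 3.8771 = -0.3095

-0.31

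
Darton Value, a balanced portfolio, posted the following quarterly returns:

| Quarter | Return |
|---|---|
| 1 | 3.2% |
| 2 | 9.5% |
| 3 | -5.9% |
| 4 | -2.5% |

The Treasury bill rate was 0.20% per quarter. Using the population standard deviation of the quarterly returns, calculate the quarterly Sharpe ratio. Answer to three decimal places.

μ = (3.2 + 9.5 − 5.9 − 2.5) / 4 = 1.0750%
Σ(r − μ)² = (3.2 − 1.0750)² + (9.5 − 1.0750)² + … = 136.9275
population σ = √(136.9275 / 4) = √34.2319 = 5.8508%
Sharpe = (μ − rf) / σ = (1.0750 − 0.2) / 5.8508 = 0.8750 / 5.8508 = 0.1496

0.150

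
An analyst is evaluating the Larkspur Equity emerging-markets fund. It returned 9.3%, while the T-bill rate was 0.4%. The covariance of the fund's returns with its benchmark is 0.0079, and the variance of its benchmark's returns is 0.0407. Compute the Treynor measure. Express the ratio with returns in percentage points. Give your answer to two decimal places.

β = Cov / Var = 0.0079 / 0.0407 = 0.1941
Treynor = (Rp − Rf) / β = (9.3% − 0.4%) / 0.1941 = 8.90 / 0.1941 = 45.8527

45.85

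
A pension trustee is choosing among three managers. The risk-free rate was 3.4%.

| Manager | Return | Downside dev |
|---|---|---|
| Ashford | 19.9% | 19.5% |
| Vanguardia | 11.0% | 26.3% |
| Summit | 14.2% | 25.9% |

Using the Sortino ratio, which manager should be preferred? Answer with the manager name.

Ashford

Ashford: Sortino ratio = (19.9% − 3.4%) / 19.5% = 0.846
Vanguardia: Sortino ratio = (11.0% − 3.4%) / 26.3% = 0.289
Summit: Sortino ratio = (14.2% − 3.4%) / 25.9% = 0.417
Highest: Ashford (0.846).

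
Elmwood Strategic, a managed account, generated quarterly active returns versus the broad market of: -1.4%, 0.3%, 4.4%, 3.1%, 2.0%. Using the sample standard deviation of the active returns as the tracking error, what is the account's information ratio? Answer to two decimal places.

0.73

μ = (-1.4 + 0.3 + 4.4 + 3.1 + 2) / 5 = 8.40 / 5 = 1.6800%
Sample std dev = √[20.9080 / 4] = 2.2863%
IR = μ / tracking error = 1.6800 / 2.2863 = 0.7348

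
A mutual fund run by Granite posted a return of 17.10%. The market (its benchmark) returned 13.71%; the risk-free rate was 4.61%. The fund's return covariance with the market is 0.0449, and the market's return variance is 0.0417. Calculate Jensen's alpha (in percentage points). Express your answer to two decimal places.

2.69

β = Cov / Var = 0.0449 / 0.0417 = 1.0767
E[R] = Rf + β(Rm − Rf) = 4.61% + 1.0767 × (13.71% − 4.61%) = 14.4080%
α = Rp − E[R] = 17.10% − 14.4080% = 2.6920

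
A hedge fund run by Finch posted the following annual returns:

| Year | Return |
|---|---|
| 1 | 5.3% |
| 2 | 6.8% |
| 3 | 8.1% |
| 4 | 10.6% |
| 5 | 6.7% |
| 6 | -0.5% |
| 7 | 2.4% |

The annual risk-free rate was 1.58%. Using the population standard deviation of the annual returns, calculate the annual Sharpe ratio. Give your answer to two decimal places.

1.19

μ = (5.3 + 6.8 + 8.1 + 10.6 + 6.7 − 0.5 + 2.4) / 7 = 5.6286%
Population std dev = √[81.4343 / 7] = 3.4108%
Sharpe = (μ − rf) / σ = (5.6286 − 1.58) / 3.4108 = 4.0486 / 3.4108 = 1.1870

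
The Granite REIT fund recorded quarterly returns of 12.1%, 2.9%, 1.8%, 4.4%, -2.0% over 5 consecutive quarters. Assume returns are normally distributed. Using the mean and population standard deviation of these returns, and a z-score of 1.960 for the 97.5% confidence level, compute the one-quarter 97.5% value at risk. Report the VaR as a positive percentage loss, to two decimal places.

Mean return μ = 19.20 / 5 = 3.8400%
Population std dev = √[107.6920 / 5] = 4.6409%
VaR = −(μ − z·σ) = −(3.8400 − 1.960 × 4.6409) = −(-5.2562) = 5.2562%

5.26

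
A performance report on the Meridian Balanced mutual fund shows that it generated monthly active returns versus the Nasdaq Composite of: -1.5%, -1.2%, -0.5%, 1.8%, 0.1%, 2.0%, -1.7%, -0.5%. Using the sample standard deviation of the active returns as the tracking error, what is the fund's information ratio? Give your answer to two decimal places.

-0.13

r̄ = (-1.5 − 1.2 − 0.5 + 1.8 + 0.1 + 2 − 1.7 − 0.5) / 8 = -1.50 / 8 = -0.1875%
Σ(r − r̄)² = 14.0488; sample σ = √(14.0488/7) = 1.4167%
IR = r̄ / tracking error = -0.1875 / 1.4167 = -0.1323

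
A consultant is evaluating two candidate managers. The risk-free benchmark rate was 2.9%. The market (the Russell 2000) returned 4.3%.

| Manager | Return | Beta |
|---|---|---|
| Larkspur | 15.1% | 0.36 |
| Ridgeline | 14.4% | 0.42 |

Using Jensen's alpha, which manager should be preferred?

Larkspur

Larkspur: α = 15.1% − [2.9% + 0.36 × (4.3% − 2.9%)] = 11.696
Ridgeline: α = 14.4% − [2.9% + 0.42 × (4.3% − 2.9%)] = 10.912
Highest: Larkspur (11.696).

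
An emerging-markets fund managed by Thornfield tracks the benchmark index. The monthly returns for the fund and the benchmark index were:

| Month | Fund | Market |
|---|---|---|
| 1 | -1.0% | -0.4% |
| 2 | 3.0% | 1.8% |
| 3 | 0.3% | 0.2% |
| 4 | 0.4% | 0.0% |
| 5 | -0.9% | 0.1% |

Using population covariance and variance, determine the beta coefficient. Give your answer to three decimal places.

1.796

r̄p = 0.3600%,  r̄m = 0.3400%
Cov = Σ(rp − r̄p)(rm − r̄m) / 5 = 1.0316
Var(rm) = Σ(rm − r̄m)² / 5 = 0.5744
β = Cov / Var = 1.0316 / 0.5744 = 1.7960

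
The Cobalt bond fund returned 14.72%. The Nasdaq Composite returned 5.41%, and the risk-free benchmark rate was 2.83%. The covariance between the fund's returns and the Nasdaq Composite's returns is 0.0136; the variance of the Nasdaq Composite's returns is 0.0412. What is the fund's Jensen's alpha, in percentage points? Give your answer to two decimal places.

11.04

β = Cov / Var = 0.0136 / 0.0412 = 0.3301
E[R] = Rf + β(Rm − Rf) = 2.83% + 0.3301 × (5.41% − 2.83%) = 3.6817%
α = Rp − E[R] = 14.72% − 3.6817% = 11.0383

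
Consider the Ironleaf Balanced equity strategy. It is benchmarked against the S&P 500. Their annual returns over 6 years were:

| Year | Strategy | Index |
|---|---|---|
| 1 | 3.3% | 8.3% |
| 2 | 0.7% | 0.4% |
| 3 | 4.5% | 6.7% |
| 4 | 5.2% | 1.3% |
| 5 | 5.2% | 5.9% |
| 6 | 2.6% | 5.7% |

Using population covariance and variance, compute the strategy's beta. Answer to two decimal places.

0.18

r̄p = 3.5833%,  r̄m = 4.7167%
Cov = Σ(rp − r̄p)(rm − r̄m) / 6 = 1.4453
Var(rm) = Σ(rm − r̄m)² / 6 = 8.2414
β = Cov / Var = 1.4453 / 8.2414 = 0.1754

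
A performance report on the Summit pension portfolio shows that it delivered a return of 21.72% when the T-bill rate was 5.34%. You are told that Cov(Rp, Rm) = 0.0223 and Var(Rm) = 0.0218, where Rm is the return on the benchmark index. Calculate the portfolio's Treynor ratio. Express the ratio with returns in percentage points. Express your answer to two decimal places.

16.01

β = Cov / Var = 0.0223 / 0.0218 = 1.0229
Treynor = (Rp − Rf) / β = (21.72% − 5.34%) / 1.0229 = 16.38 / 1.0229 = 16.0133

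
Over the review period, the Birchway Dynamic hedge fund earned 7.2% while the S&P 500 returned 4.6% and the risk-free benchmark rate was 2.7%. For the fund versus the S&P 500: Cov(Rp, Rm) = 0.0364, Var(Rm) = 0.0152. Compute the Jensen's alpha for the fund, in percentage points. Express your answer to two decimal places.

β = Cov / Var = 0.0364 / 0.0152 = 2.3947
E[R] = Rf + β(Rm − Rf) = 2.7% + 2.3947 × (4.6% − 2.7%) = 7.2499%
α = Rp − E[R] = 7.2% − 7.2499% = -0.0499

-0.05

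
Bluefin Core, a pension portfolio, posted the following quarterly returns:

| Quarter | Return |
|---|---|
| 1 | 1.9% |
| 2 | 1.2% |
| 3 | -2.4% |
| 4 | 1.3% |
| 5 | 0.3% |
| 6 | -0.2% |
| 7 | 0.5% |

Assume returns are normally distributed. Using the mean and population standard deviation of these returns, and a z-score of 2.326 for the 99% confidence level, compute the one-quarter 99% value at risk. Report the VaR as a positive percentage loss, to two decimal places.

2.66

Mean return μ = 2.60 / 7 = 0.3714%
Σ(r − μ)² = (1.9 − 0.3714)² + (1.2 − 0.3714)² + … = 11.9143
σ = √[11.9143 / 7] = 1.3046%
VaR = −(μ − z·σ) = −(0.3714 − 2.326 × 1.3046) = −(-2.6631) = 2.6631%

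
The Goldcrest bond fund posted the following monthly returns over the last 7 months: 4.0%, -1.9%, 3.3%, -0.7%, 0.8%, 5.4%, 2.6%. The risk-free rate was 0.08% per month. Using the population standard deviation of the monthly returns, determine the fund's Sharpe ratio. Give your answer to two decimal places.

0.76

μ = (4 − 1.9 + 3.3 − 0.7 + 0.8 + 5.4 + 2.6) / 7 = 1.9286%
Σ(r − μ)² = (4 − 1.9286)² + (-1.9 − 1.9286)² + … = 41.5143
σ = √[41.5143 / 7] = 2.4353%
Sharpe = (μ − rf) / σ = (1.9286 − 0.08) / 2.4353 = 1.8486 / 2.4353 = 0.7591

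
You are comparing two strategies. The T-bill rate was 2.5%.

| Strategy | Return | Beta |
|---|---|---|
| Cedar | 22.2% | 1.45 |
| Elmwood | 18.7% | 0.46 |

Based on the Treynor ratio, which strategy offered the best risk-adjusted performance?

Cedar: Treynor = (22.2% − 2.5%) / 1.45 = 13.586
Elmwood: Treynor = (18.7% − 2.5%) / 0.46 = 35.217
Highest: Elmwood (35.217).

Elmwood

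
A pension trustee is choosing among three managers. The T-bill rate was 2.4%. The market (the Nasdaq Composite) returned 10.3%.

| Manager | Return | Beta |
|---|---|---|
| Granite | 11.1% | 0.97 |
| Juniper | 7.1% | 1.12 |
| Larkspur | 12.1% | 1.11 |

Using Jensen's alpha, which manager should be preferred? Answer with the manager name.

Granite: α = 11.1% − [2.4% + 0.97 × (10.3% − 2.4%)] = 1.037
Juniper: α = 7.1% − [2.4% + 1.12 × (10.3% − 2.4%)] = -4.148
Larkspur: α = 12.1% − [2.4% + 1.11 × (10.3% − 2.4%)] = 0.931
Highest: Granite (1.037).

Granite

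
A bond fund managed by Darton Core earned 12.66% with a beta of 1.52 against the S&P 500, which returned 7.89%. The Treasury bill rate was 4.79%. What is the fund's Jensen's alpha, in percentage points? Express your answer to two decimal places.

3.16

CAPM expected return = Rf + β(Rm − Rf) = 4.79% + 1.52 × (7.89% − 4.79%) = 4.79 + 1.52 × 3.10 = 9.5020%
Jensen's α = Rp − E[R] = 12.66% − 9.5020% = 3.1580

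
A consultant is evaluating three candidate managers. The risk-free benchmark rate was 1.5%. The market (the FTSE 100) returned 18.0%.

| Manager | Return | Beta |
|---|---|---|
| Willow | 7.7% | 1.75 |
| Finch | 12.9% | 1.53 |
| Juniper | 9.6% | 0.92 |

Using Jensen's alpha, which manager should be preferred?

Willow: α = 7.7% − [1.5% + 1.75 × (18.0% − 1.5%)] = -22.675
Finch: α = 12.9% − [1.5% + 1.53 × (18.0% − 1.5%)] = -13.845
Juniper: α = 9.6% − [1.5% + 0.92 × (18.0% − 1.5%)] = -7.080
Highest: Juniper (-7.080).

Juniper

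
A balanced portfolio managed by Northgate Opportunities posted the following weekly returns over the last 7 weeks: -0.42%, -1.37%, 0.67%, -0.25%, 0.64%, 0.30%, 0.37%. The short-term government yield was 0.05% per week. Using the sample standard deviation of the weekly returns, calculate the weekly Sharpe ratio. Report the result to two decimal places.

-0.08

μ = (-0.42 − 1.37 + 0.67 − 0.25 + 0.64 + 0.3 + 0.37) / 7 = -0.060 / 7 = -0.0086%
Sample std dev = √[3.2007 / 6] = 0.7304%
Sharpe = (μ − rf) / σ = (-0.0086 − 0.05) / 0.7304 = -0.0586 / 0.7304 = -0.0802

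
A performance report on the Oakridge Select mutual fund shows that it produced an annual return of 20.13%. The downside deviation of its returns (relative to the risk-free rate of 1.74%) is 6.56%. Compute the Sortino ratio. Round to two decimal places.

2.80

Sortino = (Rp − Rf) / σd = (20.13% − 1.74%) / 6.56% = 18.39% / 6.56% = 2.8034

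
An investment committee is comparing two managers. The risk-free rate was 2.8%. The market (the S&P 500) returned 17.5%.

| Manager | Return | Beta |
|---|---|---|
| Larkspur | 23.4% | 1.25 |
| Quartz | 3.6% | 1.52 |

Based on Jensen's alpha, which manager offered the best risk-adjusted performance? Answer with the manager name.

Larkspur

Larkspur: α = 23.4% − [2.8% + 1.25 × (17.5% − 2.8%)] = 2.225
Quartz: α = 3.6% − [2.8% + 1.52 × (17.5% − 2.8%)] = -21.544
Highest: Larkspur (2.225).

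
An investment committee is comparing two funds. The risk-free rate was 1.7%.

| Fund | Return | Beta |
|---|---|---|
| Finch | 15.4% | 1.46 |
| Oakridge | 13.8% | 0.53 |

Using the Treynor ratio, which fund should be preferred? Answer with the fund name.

Finch: Treynor = (15.4% − 1.7%) / 1.46 = 9.384
Oakridge: Treynor = (13.8% − 1.7%) / 0.53 = 22.830
Highest: Oakridge (22.830).

Oakridge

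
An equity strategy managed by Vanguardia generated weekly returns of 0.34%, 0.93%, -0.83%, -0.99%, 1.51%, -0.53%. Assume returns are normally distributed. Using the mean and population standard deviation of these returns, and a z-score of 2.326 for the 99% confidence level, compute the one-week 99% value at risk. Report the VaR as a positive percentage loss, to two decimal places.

μ = (0.34 + 0.93 − 0.83 − 0.99 + 1.51 − 0.53) / 6 = 0.0717%
Σ(r − μ)² = (0.34 − 0.0717)² + (0.93 − 0.0717)² + (-0.83 − 0.0717)² + … = 5.1797
population σ = √(5.1797 / 6) = √0.8633 = 0.9291%
VaR = −(μ − z·σ) = −(0.0717 − 2.326 × 0.9291) = −(-2.0894) = 2.0894%

2.09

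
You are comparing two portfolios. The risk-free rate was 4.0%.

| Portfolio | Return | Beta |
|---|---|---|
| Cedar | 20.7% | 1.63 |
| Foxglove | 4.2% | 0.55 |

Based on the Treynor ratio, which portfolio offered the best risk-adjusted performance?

Cedar

Cedar: Treynor = (20.7% − 4.0%) / 1.63 = 10.245
Foxglove: Treynor = (4.2% − 4.0%) / 0.55 = 0.364
Highest: Cedar (10.245).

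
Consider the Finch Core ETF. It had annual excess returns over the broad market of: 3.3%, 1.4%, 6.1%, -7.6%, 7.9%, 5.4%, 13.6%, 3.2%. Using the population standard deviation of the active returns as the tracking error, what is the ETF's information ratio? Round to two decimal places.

Mean return r̄ = 33.30 / 8 = 4.1625%
Σ(r − r̄)² = 255.9788; population σ = √(255.9788/8) = 5.6566%
IR = r̄ / tracking error = 4.1625 / 5.6566 = 0.7359

0.74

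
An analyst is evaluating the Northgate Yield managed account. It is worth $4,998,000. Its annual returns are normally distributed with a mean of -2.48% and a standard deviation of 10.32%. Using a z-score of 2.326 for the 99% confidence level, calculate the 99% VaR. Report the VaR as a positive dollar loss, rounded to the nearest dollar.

Return at the 99% tail: μ − z·σ = -2.48% − 2.326 × 10.32% = -2.48 − 24.00432 = -26.48432%
VaR = −(-26.48432%) × $4,998,000 = 26.48432% × $4,998,000 = $1,323,686

$1,323,686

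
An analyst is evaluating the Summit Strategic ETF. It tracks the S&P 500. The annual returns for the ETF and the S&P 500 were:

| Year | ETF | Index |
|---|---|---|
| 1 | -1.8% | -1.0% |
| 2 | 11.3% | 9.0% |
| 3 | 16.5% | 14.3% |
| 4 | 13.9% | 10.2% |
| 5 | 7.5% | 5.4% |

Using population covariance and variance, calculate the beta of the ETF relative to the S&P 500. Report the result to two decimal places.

r̄p = 9.4800%,  r̄m = 7.5800%
Cov = Σ(rp − r̄p)(rm − r̄m) / 5 = 32.4876
Var(rm) = Σ(rm − r̄m)² / 5 = 26.4816
β = Cov / Var = 32.4876 / 26.4816 = 1.2268

1.23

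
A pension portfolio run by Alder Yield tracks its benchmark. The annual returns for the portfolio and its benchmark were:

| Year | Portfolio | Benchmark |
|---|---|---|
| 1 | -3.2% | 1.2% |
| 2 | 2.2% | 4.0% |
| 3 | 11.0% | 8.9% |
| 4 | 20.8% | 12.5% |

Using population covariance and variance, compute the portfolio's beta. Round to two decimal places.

r̄p = 7.7000%,  r̄m = 6.6500%
Cov = Σ(rp − r̄p)(rm − r̄m) / 4 = 39.5100
Var(rm) = Σ(rm − r̄m)² / 4 = 19.0025
β = Cov / Var = 39.5100 / 19.0025 = 2.0792

2.08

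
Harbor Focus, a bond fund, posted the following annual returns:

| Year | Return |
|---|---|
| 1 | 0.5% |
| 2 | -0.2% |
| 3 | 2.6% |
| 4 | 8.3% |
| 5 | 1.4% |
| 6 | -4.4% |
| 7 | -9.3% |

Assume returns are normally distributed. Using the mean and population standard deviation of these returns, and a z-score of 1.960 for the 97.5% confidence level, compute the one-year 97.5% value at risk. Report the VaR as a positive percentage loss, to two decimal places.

Mean return r̄ = -1.10 / 7 = -0.1571%
Σ(r − r̄)² = 183.5771; population σ = √(183.5771/7) = 5.1211%
VaR = −(r̄ − z·σ) = −(-0.1571 − 1.960 × 5.1211) = −(-10.1945) = 10.1945%

10.19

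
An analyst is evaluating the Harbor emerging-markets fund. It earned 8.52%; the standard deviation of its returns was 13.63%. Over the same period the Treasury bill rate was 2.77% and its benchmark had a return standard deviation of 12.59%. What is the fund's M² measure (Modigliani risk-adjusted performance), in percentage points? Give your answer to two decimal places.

Sharpe = (Rp − Rf) / σp = (8.52% − 2.77%) / 13.63% = 0.4219
M² = Rf + Sharpe × σm = 2.77% + 0.4219 × 12.59% = 8.0817%

8.08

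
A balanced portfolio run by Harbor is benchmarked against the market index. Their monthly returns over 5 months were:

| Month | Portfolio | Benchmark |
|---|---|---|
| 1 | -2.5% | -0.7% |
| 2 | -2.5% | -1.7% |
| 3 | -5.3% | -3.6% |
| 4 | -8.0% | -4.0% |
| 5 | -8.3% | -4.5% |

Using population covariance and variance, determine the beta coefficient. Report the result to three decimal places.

r̄p = -5.3200%,  r̄m = -2.9000%
Cov = Σ(rp − r̄p)(rm − r̄m) / 5 = 3.4580
Var(rm) = Σ(rm − r̄m)² / 5 = 2.1080
β = Cov / Var = 3.4580 / 2.1080 = 1.6404

1.640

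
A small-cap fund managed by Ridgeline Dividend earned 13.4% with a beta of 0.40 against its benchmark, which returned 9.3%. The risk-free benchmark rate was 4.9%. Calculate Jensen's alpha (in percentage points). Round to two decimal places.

6.74

CAPM expected return = Rf + β(Rm − Rf) = 4.9% + 0.40 × (9.3% − 4.9%) = 4.9 + 0.40 × 4.40 = 6.6600%
Jensen's α = Rp − E[R] = 13.4% − 6.6600% = 6.7400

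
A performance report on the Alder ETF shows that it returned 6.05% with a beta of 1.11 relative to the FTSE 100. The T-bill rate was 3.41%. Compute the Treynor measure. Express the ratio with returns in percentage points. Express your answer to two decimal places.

Treynor = (Rp − Rf) / β = (6.05% − 3.41%) / 1.11 = 2.64 / 1.11 = 2.3784

2.38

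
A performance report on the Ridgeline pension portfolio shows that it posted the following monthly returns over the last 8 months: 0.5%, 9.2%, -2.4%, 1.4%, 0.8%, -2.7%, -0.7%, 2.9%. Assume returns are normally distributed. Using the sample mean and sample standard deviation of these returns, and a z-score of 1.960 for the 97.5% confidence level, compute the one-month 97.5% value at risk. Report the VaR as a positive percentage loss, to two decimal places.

6.26

r̄ = (0.5 + 9.2 − 2.4 + 1.4 + 0.8 − 2.7 − 0.7 + 2.9) / 8 = 1.1250%
Sample σ = √[Σ(r − r̄)² / 7] = √[99.3150 / 7] = √14.1879 = 3.7667%
VaR = −(r̄ − z·σ) = −(1.1250 − 1.960 × 3.7667) = −(-6.2577) = 6.2577%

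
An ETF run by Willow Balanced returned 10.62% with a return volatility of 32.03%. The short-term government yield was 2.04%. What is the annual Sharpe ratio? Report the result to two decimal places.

0.27

Sharpe = (Rp − Rf) / σp = (10.62% − 2.04%) / 32.03% = 8.58% / 32.03% = 0.2679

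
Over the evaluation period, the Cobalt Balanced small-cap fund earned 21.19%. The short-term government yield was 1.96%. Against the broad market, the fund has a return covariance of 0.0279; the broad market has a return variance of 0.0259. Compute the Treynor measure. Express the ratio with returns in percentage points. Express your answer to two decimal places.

β = Cov / Var = 0.0279 / 0.0259 = 1.0772
Treynor = (Rp − Rf) / β = (21.19% − 1.96%) / 1.0772 = 19.23 / 1.0772 = 17.8518

17.85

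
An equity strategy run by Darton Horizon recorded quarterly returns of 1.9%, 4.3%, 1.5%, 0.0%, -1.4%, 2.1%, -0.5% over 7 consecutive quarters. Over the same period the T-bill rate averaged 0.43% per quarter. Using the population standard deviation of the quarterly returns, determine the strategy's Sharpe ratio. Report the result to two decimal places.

0.39

r̄ = (1.9 + 4.3 + 1.5 + 0 − 1.4 + 2.1 − 0.5) / 7 = 7.90 / 7 = 1.1286%
Σ(r − r̄)² = (1.9 − 1.1286)² + (4.3 − 1.1286)² + (1.5 − 1.1286)² + … = 22.0543
population σ = √(22.0543 / 7) = √3.1506 = 1.7750%
Sharpe = (r̄ − rf) / σ = (1.1286 − 0.43) / 1.7750 = 0.6986 / 1.7750 = 0.3936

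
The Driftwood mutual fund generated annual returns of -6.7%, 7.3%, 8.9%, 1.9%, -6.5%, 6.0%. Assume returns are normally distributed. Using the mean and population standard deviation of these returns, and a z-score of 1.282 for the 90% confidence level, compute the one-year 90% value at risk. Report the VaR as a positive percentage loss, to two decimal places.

μ = (-6.7 + 7.3 + 8.9 + 1.9 − 6.5 + 6) / 6 = 1.8167%
Σ(r − μ)² = 239.4483; population σ = √(239.4483/6) = 6.3173%
VaR = −(μ − z·σ) = −(1.8167 − 1.282 × 6.3173) = −(-6.2821) = 6.2821%

6.28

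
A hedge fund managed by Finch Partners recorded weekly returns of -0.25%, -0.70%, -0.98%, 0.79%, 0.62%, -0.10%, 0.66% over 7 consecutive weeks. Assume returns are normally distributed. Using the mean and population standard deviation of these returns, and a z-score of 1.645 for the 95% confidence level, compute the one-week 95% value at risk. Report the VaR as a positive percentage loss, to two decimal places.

1.07

Mean return r̄ = 0.040 / 7 = 0.0057%
Σ(r − r̄)² = (-0.25 − 0.0057)² + (-0.7 − 0.0057)² + (-0.98 − 0.0057)² + … = 2.9668
σ = √[2.9668 / 7] = 0.6510%
VaR = −(r̄ − z·σ) = −(0.0057 − 1.645 × 0.6510) = −(-1.0652) = 1.0652%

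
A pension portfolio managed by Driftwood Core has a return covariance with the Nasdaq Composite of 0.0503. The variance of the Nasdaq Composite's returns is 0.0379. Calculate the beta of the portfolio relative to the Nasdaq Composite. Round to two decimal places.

1.33

β = Cov(Rp, Rm) / Var(Rm) = 0.0503 / 0.0379 = 1.3272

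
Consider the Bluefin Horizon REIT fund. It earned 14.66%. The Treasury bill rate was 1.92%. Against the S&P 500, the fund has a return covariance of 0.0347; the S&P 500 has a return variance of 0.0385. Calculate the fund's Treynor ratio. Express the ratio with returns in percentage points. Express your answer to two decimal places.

β = Cov / Var = 0.0347 / 0.0385 = 0.9013
Treynor = (Rp − Rf) / β = (14.66% − 1.92%) / 0.9013 = 12.74 / 0.9013 = 14.1351

14.14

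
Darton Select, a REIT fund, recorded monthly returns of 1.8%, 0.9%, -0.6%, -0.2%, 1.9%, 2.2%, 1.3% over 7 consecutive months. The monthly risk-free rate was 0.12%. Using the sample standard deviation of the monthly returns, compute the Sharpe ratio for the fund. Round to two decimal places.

0.86

r̄ = (1.8 + 0.9 − 0.6 − 0.2 + 1.9 + 2.2 + 1.3) / 7 = 1.0429%
Σ(r − r̄)² = 6.9771; sample σ = √(6.9771/6) = 1.0784%
Sharpe = (r̄ − rf) / σ = (1.0429 − 0.12) / 1.0784 = 0.9229 / 1.0784 = 0.8558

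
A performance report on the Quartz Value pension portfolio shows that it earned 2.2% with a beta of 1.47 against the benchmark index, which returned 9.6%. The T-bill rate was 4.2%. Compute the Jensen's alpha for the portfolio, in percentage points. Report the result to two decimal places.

-9.94

CAPM expected return = Rf + β(Rm − Rf) = 4.2% + 1.47 × (9.6% − 4.2%) = 4.2 + 1.47 × 5.40 = 12.1380%
Jensen's α = Rp − E[R] = 2.2% − 12.1380% = -9.9380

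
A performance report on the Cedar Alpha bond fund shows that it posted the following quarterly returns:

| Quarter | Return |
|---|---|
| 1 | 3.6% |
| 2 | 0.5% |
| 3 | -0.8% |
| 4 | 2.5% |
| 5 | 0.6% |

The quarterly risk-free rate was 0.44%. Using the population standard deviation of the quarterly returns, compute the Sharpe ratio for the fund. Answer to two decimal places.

0.54

r̄ = (3.6 + 0.5 − 0.8 + 2.5 + 0.6) / 5 = 6.40 / 5 = 1.2800%
Σ(r − r̄)² = (3.6 − 1.2800)² + (0.5 − 1.2800)² + (-0.8 − 1.2800)² + … = 12.2680
σ = √[12.2680 / 5] = 1.5664%
Sharpe = (r̄ − rf) / σ = (1.2800 − 0.44) / 1.5664 = 0.8400 / 1.5664 = 0.5363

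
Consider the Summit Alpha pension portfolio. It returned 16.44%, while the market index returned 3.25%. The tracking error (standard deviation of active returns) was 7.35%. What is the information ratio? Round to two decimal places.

IR = (Rp − Rb) / TE = (16.44% − 3.25%) / 7.35% = 13.19% / 7.35% = 1.7946

1.79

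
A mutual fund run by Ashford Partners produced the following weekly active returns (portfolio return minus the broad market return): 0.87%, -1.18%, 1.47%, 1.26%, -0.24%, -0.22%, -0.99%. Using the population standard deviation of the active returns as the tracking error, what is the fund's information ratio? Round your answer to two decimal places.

0.14

r̄ = (0.87 − 1.18 + 1.47 + 1.26 − 0.24 − 0.22 − 0.99) / 7 = 0.1386%
Σ(r − r̄)² = 6.8495; population σ = √(6.8495/7) = 0.9892%
IR = r̄ / tracking error = 0.1386 / 0.9892 = 0.1401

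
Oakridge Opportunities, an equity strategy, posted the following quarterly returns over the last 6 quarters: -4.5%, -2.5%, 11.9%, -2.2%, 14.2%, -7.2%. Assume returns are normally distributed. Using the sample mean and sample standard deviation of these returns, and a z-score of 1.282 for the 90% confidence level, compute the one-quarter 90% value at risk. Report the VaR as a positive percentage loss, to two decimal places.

10.00

r̄ = (-4.5 − 2.5 + 11.9 − 2.2 + 14.2 − 7.2) / 6 = 9.70 / 6 = 1.6167%
Sample std dev = √[410.7483 / 5] = 9.0636%
VaR = −(r̄ − z·σ) = −(1.6167 − 1.282 × 9.0636) = −(-10.0028) = 10.0028%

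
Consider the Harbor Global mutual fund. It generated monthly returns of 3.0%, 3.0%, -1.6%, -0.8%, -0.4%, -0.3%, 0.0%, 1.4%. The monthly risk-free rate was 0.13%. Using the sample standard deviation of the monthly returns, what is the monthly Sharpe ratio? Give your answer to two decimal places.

μ = (3 + 3 − 1.6 − 0.8 − 0.4 − 0.3 + 0 + 1.4) / 8 = 4.30 / 8 = 0.5375%
Sample σ = √[Σ(r − μ)² / 7] = √[21.0988 / 7] = √3.0141 = 1.7361%
Sharpe = (μ − rf) / σ = (0.5375 − 0.13) / 1.7361 = 0.4075 / 1.7361 = 0.2347

0.23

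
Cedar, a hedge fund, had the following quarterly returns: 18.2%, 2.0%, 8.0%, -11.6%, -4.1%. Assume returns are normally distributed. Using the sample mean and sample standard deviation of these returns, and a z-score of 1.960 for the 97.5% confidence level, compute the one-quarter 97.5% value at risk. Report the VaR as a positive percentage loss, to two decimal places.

r̄ = (18.2 + 2 + 8 − 11.6 − 4.1) / 5 = 2.5000%
Σ(r − r̄)² = 519.3600; sample σ = √(519.3600/4) = 11.3947%
VaR = −(r̄ − z·σ) = −(2.5000 − 1.960 × 11.3947) = −(-19.8336) = 19.8336%

19.83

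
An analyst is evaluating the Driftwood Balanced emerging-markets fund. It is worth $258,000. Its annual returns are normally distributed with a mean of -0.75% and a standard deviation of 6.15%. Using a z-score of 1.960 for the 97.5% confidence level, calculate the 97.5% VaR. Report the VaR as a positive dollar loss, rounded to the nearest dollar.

Return at the 97.5% tail: μ − z·σ = -0.75% − 1.960 × 6.15% = -0.75 − 12.0540 = -12.8040%
VaR = −(-12.8040%) × $258,000 = 12.8040% × $258,000 = $33,034

$33,034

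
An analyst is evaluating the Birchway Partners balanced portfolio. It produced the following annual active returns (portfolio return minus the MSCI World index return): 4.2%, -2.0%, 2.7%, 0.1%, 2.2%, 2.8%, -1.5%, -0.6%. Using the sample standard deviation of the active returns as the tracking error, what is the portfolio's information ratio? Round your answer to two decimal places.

0.43

r̄ = (4.2 − 2 + 2.7 + 0.1 + 2.2 + 2.8 − 1.5 − 0.6) / 8 = 7.90 / 8 = 0.9875%
Sample std dev = √[36.4288 / 7] = 2.2813%
IR = r̄ / tracking error = 0.9875 / 2.2813 = 0.4329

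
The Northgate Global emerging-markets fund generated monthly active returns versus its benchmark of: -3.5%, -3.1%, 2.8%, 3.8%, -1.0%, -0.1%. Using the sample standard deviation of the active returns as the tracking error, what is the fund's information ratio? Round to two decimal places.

r̄ = (-3.5 − 3.1 + 2.8 + 3.8 − 1 − 0.1) / 6 = -0.1833%
Σ(r − r̄)² = (-3.5 − (-0.1833))² + (-3.1 − (-0.1833))² + … = 44.9483
sample σ = √(44.9483 / 5) = √8.9897 = 2.9983%
IR = r̄ / tracking error = -0.1833 / 2.9983 = -0.0611

-0.06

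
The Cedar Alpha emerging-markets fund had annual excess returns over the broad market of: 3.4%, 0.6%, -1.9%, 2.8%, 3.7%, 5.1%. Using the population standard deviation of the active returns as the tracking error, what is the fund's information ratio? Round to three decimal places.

μ = (3.4 + 0.6 − 1.9 + 2.8 + 3.7 + 5.1) / 6 = 2.2833%
Σ(r − μ)² = (3.4 − 2.2833)² + (0.6 − 2.2833)² + … = 31.7883
σ = √[31.7883 / 6] = 2.3017%
IR = μ / tracking error = 2.2833 / 2.3017 = 0.9920

0.992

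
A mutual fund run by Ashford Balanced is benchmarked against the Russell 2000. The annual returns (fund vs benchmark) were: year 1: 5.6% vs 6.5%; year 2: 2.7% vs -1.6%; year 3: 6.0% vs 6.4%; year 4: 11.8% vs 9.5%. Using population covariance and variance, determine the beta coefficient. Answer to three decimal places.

0.691

r̄p = 6.5250%,  r̄m = 5.2000%
Cov = Σ(rp − r̄p)(rm − r̄m) / 4 = 11.7150
Var(rm) = Σ(rm − r̄m)² / 4 = 16.9650
β = Cov / Var = 11.7150 / 16.9650 = 0.6905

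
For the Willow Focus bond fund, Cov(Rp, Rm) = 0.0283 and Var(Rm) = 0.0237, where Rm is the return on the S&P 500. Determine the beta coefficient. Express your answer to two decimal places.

β = Cov(Rp, Rm) / Var(Rm) = 0.0283 / 0.0237 = 1.1941

1.19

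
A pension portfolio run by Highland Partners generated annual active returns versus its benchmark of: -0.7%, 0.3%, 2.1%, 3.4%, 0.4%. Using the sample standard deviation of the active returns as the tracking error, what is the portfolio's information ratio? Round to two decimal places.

0.67

r̄ = (-0.7 + 0.3 + 2.1 + 3.4 + 0.4) / 5 = 5.50 / 5 = 1.1000%
Sample std dev = √[10.6600 / 4] = 1.6325%
IR = r̄ / tracking error = 1.1000 / 1.6325 = 0.6738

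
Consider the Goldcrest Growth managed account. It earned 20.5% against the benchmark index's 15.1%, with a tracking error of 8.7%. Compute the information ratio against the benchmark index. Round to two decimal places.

IR = (Rp − Rb) / TE = (20.5% − 15.1%) / 8.7% = 5.40% / 8.7% = 0.6207

0.62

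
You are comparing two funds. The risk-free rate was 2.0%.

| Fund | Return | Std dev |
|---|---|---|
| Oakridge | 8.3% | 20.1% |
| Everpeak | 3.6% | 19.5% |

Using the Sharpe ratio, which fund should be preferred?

Oakridge

Oakridge: Sharpe ratio = (8.3% − 2.0%) / 20.1% = 0.313
Everpeak: Sharpe ratio = (3.6% − 2.0%) / 19.5% = 0.082
Highest: Oakridge (0.313).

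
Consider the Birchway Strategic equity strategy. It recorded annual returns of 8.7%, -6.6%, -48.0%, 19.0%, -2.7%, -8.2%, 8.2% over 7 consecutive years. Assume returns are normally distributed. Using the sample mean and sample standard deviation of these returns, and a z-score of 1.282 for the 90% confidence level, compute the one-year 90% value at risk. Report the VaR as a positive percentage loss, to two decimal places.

31.93

μ = (8.7 − 6.6 − 48 + 19 − 2.7 − 8.2 + 8.2) / 7 = -29.60 / 7 = -4.2286%
Σ(r − μ)² = (8.7 − (-4.2286))² + (-6.6 − (-4.2286))² + (-48 − (-4.2286))² + … = 2800.8543
sample σ = √(2800.8543 / 6) = √466.8091 = 21.6058%
VaR = −(μ − z·σ) = −(-4.2286 − 1.282 × 21.6058) = −(-31.9272) = 31.9272%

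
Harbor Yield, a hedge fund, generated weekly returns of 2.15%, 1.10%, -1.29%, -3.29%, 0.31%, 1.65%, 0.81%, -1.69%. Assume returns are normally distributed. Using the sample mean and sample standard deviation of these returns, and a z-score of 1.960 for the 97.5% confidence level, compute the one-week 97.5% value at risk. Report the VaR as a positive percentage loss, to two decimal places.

3.71

Mean return r̄ = -0.250 / 8 = -0.0313%
Sample σ = √[Σ(r − r̄)² / 7] = √[24.6437 / 7] = √3.5205 = 1.8763%
VaR = −(r̄ − z·σ) = −(-0.0313 − 1.960 × 1.8763) = −(-3.7088) = 3.7088%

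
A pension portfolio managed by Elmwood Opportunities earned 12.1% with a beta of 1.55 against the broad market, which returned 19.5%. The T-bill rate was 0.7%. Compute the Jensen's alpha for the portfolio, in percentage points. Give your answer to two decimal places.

-17.74

CAPM expected return = Rf + β(Rm − Rf) = 0.7% + 1.55 × (19.5% − 0.7%) = 0.7 + 1.55 × 18.80 = 29.8400%
Jensen's α = Rp − E[R] = 12.1% − 29.8400% = -17.7400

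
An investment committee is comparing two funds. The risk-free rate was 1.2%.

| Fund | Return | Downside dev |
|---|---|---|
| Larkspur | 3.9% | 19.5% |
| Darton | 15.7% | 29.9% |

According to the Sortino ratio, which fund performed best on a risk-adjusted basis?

Larkspur: Sortino ratio = (3.9% − 1.2%) / 19.5% = 0.138
Darton: Sortino ratio = (15.7% − 1.2%) / 29.9% = 0.485
Highest: Darton (0.485).

Darton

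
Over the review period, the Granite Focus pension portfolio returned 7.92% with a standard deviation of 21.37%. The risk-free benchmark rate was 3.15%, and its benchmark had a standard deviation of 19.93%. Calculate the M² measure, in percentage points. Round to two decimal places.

Sharpe = (Rp − Rf) / σp = (7.92% − 3.15%) / 21.37% = 0.2232
M² = Rf + Sharpe × σm = 3.15% + 0.2232 × 19.93% = 7.5984%

7.60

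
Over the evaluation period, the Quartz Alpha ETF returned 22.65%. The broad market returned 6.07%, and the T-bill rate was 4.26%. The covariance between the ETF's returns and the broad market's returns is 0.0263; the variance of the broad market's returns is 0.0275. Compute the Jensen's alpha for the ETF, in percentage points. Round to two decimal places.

16.66

β = Cov / Var = 0.0263 / 0.0275 = 0.9564
E[R] = Rf + β(Rm − Rf) = 4.26% + 0.9564 × (6.07% − 4.26%) = 5.9911%
α = Rp − E[R] = 22.65% − 5.9911% = 16.6589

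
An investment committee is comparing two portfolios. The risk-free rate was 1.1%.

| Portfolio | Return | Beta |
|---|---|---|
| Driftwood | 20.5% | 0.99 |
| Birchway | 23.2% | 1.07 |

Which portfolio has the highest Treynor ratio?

Birchway

Driftwood: Treynor = (20.5% − 1.1%) / 0.99 = 19.596
Birchway: Treynor = (23.2% − 1.1%) / 1.07 = 20.654
Highest: Birchway (20.654).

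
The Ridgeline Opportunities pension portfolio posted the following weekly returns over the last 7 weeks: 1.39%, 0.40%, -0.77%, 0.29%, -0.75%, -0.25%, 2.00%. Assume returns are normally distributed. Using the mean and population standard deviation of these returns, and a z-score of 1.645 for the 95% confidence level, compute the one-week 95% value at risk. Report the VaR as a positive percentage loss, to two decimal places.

μ = (1.39 + 0.4 − 0.77 + 0.29 − 0.75 − 0.25 + 2) / 7 = 0.3300%
Population std dev = √[6.6318 / 7] = 0.9733%
VaR = −(μ − z·σ) = −(0.3300 − 1.645 × 0.9733) = −(-1.2711) = 1.2711%

1.27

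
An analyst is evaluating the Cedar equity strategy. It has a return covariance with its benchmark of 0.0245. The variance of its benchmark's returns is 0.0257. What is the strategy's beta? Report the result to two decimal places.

0.95

β = Cov(Rp, Rm) / Var(Rm) = 0.0245 / 0.0257 = 0.9533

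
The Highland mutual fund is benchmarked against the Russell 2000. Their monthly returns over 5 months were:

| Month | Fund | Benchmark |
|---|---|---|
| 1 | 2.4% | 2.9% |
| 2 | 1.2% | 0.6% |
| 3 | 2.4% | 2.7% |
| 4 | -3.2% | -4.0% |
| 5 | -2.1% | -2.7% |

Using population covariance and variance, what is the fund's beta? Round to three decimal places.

0.832

r̄p = 0.1400%,  r̄m = -0.1000%
Cov = Σ(rp − r̄p)(rm − r̄m) / 5 = 6.5400
Var(rm) = Σ(rm − r̄m)² / 5 = 7.8600
β = Cov / Var = 6.5400 / 7.8600 = 0.8321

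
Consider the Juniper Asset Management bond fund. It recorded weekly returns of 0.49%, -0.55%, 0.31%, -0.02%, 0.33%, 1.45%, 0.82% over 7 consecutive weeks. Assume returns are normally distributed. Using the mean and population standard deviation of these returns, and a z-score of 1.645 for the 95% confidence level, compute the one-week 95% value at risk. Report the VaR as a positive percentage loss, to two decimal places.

0.55

r̄ = (0.49 − 0.55 + 0.31 − 0.02 + 0.33 + 1.45 + 0.82) / 7 = 2.830 / 7 = 0.4043%
Σ(r − r̄)² = (0.49 − 0.4043)² + (-0.55 − 0.4043)² + (0.31 − 0.4043)² + … = 2.3788
σ = √[2.3788 / 7] = 0.5829%
VaR = −(r̄ − z·σ) = −(0.4043 − 1.645 × 0.5829) = −(-0.5546) = 0.5546%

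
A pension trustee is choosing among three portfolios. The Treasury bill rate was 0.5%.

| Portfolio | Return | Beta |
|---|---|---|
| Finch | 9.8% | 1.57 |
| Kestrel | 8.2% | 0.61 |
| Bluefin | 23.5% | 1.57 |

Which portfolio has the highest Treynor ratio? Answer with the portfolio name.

Finch: Treynor = (9.8% − 0.5%) / 1.57 = 5.924
Kestrel: Treynor = (8.2% − 0.5%) / 0.61 = 12.623
Bluefin: Treynor = (23.5% − 0.5%) / 1.57 = 14.650
Highest: Bluefin (14.650).

Bluefin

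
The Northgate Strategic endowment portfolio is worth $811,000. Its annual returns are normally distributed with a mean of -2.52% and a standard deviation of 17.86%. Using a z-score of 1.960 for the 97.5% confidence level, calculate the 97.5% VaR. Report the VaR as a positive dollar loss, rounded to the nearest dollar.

Return at the 97.5% tail: μ − z·σ = -2.52% − 1.960 × 17.86% = -2.52 − 35.0056 = -37.5256%
VaR = −(-37.5256%) × $811,000 = 37.5256% × $811,000 = $304,333

$304,333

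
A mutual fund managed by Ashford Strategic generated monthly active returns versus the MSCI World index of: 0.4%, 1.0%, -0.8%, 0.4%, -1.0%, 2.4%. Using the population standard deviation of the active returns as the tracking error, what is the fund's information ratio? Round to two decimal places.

Mean return r̄ = 2.40 / 6 = 0.4000%
Σ(r − r̄)² = (0.4 − 0.4000)² + (1 − 0.4000)² + (-0.8 − 0.4000)² + … = 7.7600
σ = √[7.7600 / 6] = 1.1372%
IR = r̄ / tracking error = 0.4000 / 1.1372 = 0.3517

0.35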